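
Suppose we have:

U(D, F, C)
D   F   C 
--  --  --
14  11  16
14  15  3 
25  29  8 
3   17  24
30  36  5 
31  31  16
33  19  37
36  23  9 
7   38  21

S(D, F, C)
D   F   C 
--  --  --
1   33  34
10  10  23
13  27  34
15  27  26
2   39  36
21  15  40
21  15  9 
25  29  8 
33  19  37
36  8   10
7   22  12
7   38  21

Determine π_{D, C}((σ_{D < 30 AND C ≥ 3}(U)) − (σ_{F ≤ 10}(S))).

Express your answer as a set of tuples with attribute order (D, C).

{(14, 16), (14, 3), (25, 8), (3, 24), (7, 21)}

Apply σ_{D < 30 AND C ≥ 3}; surviving tuples: {(14, 11, 16), (14, 15, 3), (25, 29, 8), (3, 17, 24), (7, 38, 21)}
Apply σ_{F ≤ 10}; surviving tuples: {(10, 10, 23), (36, 8, 10)}
Taking the difference: {(14, 11, 16), (14, 15, 3), (25, 29, 8), (3, 17, 24), (7, 38, 21)}
Projecting to D, C: {(14, 16), (14, 3), (25, 8), (3, 24), (7, 21)}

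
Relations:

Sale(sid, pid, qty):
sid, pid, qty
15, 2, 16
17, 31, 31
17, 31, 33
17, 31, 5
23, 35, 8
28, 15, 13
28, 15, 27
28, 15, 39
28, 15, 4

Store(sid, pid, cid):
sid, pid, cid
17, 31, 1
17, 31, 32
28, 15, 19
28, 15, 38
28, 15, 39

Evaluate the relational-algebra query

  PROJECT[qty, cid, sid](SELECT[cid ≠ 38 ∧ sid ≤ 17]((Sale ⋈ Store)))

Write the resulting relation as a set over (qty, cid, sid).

Joining Sale and Store on sid, pid yields {(17, 31, 31, 1), (17, 31, 31, 32), (17, 31, 33, 1), (17, 31, 33, 32), (17, 31, 5, 1), (17, 31, 5, 32), (28, 15, 13, 19), (28, 15, 13, 38), (28, 15, 13, 39), (28, 15, 27, 19), (28, 15, 27, 38), (28, 15, 27, 39), (28, 15, 39, 19), (28, 15, 39, 38), (28, 15, 39, 39), (28, 15, 4, 19), (28, 15, 4, 38), (28, 15, 4, 39)}.
Apply σ_{cid ≠ 38 ∧ sid ≤ 17}; surviving tuples: {(17, 31, 31, 1), (17, 31, 31, 32), (17, 31, 33, 1), (17, 31, 33, 32), (17, 31, 5, 1), (17, 31, 5, 32)}
Keep only column(s) qty, cid, sid: {(31, 1, 17), (31, 32, 17), (33, 1, 17), (33, 32, 17), (5, 1, 17), (5, 32, 17)}

{(31, 1, 17), (31, 32, 17), (33, 1, 17), (33, 32, 17), (5, 1, 17), (5, 32, 17)}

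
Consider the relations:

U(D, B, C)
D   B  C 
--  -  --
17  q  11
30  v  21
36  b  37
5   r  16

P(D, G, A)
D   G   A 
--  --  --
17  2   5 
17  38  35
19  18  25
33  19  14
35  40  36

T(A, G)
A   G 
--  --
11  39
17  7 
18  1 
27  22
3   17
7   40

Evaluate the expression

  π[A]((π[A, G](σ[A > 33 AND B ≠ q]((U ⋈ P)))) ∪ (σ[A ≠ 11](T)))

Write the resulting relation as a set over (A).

Natural join on D: {(17, q, 11, 2, 5), (17, q, 11, 38, 35)}
Filtering on A > 33 AND B ≠ q leaves {}.
π[A, G]: project onto (A, G) → {}
Filtering on A ≠ 11 leaves {(17, 7), (18, 1), (27, 22), (3, 17), (7, 40)}.
Set union of the two operands is {(17, 7), (18, 1), (27, 22), (3, 17), (7, 40)}.
π[A]: project onto (A) → {17, 18, 27, 3, 7}

{17, 18, 27, 3, 7}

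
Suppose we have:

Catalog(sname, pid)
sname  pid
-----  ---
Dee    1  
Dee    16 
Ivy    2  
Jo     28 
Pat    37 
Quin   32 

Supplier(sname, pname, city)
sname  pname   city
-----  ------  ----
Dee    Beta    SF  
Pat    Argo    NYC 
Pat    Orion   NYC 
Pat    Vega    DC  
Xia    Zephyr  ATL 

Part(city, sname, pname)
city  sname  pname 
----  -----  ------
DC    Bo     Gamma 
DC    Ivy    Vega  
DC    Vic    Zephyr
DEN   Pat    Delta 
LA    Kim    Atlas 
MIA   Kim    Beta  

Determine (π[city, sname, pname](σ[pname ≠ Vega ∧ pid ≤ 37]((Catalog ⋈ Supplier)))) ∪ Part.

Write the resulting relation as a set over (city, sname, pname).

{(DC, Bo, Gamma), (DC, Ivy, Vega), (DC, Vic, Zephyr), (DEN, Pat, Delta), (LA, Kim, Atlas), (MIA, Kim, Beta), (NYC, Pat, Argo), (NYC, Pat, Orion), (SF, Dee, Beta)}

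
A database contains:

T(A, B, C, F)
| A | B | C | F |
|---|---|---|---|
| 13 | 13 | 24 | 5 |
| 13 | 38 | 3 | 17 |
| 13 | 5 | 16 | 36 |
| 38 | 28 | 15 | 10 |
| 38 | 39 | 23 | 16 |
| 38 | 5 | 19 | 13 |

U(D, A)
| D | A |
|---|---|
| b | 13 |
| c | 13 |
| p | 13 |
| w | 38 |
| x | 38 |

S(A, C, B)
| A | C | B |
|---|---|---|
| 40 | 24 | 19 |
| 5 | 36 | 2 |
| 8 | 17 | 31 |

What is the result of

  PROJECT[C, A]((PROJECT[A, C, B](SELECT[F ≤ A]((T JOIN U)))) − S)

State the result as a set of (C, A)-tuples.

{(15, 38), (19, 38), (23, 38), (24, 13)}

T ⋈ U (natural join on A): {(13, 13, 24, 5, b), (13, 13, 24, 5, c), (13, 13, 24, 5, p), (13, 38, 3, 17, b), (13, 38, 3, 17, c), (13, 38, 3, 17, p), (13, 5, 16, 36, b), (13, 5, 16, 36, c), (13, 5, 16, 36, p), (38, 28, 15, 10, w), (38, 28, 15, 10, x), (38, 39, 23, 16, w), (38, 39, 23, 16, x), (38, 5, 19, 13, w), (38, 5, 19, 13, x)}
σ[F ≤ A]: keep tuples satisfying F ≤ A → {(13, 13, 24, 5, b), (13, 13, 24, 5, c), (13, 13, 24, 5, p), (38, 28, 15, 10, w), (38, 28, 15, 10, x), (38, 39, 23, 16, w), (38, 39, 23, 16, x), (38, 5, 19, 13, w), (38, 5, 19, 13, x)}
Keep only column(s) A, C, B (5 duplicate(s) eliminated): {(13, 24, 13), (38, 15, 28), (38, 19, 5), (38, 23, 39)}
Difference: {(13, 24, 13), (38, 15, 28), (38, 19, 5), (38, 23, 39)} with {(40, 24, 19), (5, 36, 2), (8, 17, 31)} → {(13, 24, 13), (38, 15, 28), (38, 19, 5), (38, 23, 39)}
Keep only column(s) C, A: {(15, 38), (19, 38), (23, 38), (24, 13)}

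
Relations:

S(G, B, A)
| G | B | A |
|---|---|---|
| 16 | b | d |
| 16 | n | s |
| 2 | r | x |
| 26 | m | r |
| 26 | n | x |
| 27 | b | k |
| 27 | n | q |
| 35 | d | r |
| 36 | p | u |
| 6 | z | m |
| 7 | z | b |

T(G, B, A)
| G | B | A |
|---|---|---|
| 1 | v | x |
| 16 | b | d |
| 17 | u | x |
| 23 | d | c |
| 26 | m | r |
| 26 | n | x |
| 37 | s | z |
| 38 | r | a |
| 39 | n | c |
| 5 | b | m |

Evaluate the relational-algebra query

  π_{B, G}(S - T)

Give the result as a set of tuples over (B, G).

{(b, 27), (d, 35), (n, 16), (n, 27), (p, 36), (r, 2), (z, 6), (z, 7)}

Taking the difference: {(16, n, s), (2, r, x), (27, b, k), (27, n, q), (35, d, r), (36, p, u), (6, z, m), (7, z, b)}
Keep only column(s) B, G: {(b, 27), (d, 35), (n, 16), (n, 27), (p, 36), (r, 2), (z, 6), (z, 7)}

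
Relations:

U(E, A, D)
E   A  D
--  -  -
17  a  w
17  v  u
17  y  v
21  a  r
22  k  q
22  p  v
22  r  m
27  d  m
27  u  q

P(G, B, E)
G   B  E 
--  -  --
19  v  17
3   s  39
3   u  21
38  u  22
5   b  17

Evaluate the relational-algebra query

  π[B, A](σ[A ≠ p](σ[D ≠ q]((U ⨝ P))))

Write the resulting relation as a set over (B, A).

{(b, a), (b, v), (b, y), (u, a), (u, r), (v, a), (v, v), (v, y)}

U ⋈ P (natural join on E): {(17, a, w, 19, v), (17, a, w, 5, b), (17, v, u, 19, v), (17, v, u, 5, b), (17, y, v, 19, v), (17, y, v, 5, b), (21, a, r, 3, u), (22, k, q, 38, u), (22, p, v, 38, u), (22, r, m, 38, u)}
Filtering on D ≠ q leaves {(17, a, w, 19, v), (17, a, w, 5, b), (17, v, u, 19, v), (17, v, u, 5, b), (17, y, v, 19, v), (17, y, v, 5, b), (21, a, r, 3, u), (22, p, v, 38, u), (22, r, m, 38, u)}.
Filtering on A ≠ p leaves {(17, a, w, 19, v), (17, a, w, 5, b), (17, v, u, 19, v), (17, v, u, 5, b), (17, y, v, 19, v), (17, y, v, 5, b), (21, a, r, 3, u), (22, r, m, 38, u)}.
Keep only column(s) B, A: {(b, a), (b, v), (b, y), (u, a), (u, r), (v, a), (v, v), (v, y)}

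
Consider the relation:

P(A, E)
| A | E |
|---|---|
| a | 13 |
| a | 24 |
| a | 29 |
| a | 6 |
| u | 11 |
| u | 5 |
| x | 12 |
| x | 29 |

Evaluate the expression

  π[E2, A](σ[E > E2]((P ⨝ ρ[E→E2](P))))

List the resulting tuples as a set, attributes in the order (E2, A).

ρ[E→E2]: schema becomes (A, E2); tuples unchanged.
Natural join on A: {(a, 13, 13), (a, 13, 24), (a, 13, 29), (a, 13, 6), (a, 24, 13), (a, 24, 24), (a, 24, 29), (a, 24, 6), (a, 29, 13), (a, 29, 24), (a, 29, 29), (a, 29, 6), (a, 6, 13), (a, 6, 24), (a, 6, 29), (a, 6, 6), (u, 11, 11), (u, 11, 5), (u, 5, 11), (u, 5, 5), (x, 12, 12), (x, 12, 29), (x, 29, 12), (x, 29, 29)}
Filtering on E > E2 leaves {(a, 13, 6), (a, 24, 13), (a, 24, 6), (a, 29, 13), (a, 29, 24), (a, 29, 6), (u, 11, 5), (x, 29, 12)}.
Keep only column(s) E2, A (3 duplicate(s) eliminated): {(12, x), (13, a), (24, a), (5, u), (6, a)}

{(12, x), (13, a), (24, a), (5, u), (6, a)}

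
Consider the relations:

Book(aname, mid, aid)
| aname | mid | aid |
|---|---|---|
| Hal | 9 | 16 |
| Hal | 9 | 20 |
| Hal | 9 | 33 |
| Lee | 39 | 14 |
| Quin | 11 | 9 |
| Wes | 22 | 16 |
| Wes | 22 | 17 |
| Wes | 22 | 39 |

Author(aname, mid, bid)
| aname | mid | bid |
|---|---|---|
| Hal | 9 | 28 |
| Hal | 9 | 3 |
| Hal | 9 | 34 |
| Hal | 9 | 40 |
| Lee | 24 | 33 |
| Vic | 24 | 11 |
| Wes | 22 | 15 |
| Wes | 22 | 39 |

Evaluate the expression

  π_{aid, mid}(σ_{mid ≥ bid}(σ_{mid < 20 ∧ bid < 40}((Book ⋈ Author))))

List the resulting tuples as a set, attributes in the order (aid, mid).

{(16, 9), (20, 9), (33, 9)}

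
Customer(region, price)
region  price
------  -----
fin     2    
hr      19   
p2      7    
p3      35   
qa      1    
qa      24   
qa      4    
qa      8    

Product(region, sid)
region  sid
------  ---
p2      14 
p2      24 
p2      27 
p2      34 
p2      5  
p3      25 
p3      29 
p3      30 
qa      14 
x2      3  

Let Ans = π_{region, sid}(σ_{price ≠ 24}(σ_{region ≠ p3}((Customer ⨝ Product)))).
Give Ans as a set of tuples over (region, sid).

Joining Customer and Product on region yields {(p2, 7, 14), (p2, 7, 24), (p2, 7, 27), (p2, 7, 34), (p2, 7, 5), (p3, 35, 25), (p3, 35, 29), (p3, 35, 30), (qa, 1, 14), (qa, 24, 14), (qa, 4, 14), (qa, 8, 14)}.
σ[region ≠ p3]: keep tuples satisfying region ≠ p3 → {(p2, 7, 14), (p2, 7, 24), (p2, 7, 27), (p2, 7, 34), (p2, 7, 5), (qa, 1, 14), (qa, 24, 14), (qa, 4, 14), (qa, 8, 14)}
σ[price ≠ 24]: keep tuples satisfying price ≠ 24 → {(p2, 7, 14), (p2, 7, 24), (p2, 7, 27), (p2, 7, 34), (p2, 7, 5), (qa, 1, 14), (qa, 4, 14), (qa, 8, 14)}
Projecting to region, sid (2 duplicate(s) eliminated): {(p2, 14), (p2, 24), (p2, 27), (p2, 34), (p2, 5), (qa, 14)}

{(p2, 14), (p2, 24), (p2, 27), (p2, 34), (p2, 5), (qa, 14)}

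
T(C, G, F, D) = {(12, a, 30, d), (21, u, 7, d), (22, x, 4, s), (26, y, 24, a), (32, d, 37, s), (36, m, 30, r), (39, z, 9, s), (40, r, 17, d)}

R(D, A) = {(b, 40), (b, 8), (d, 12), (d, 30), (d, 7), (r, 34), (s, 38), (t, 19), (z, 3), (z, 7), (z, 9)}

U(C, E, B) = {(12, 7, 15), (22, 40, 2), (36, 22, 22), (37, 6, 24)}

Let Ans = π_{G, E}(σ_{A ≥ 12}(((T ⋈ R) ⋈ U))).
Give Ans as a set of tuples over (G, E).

{(a, 7), (m, 22), (x, 40)}

Natural join on D: {(12, a, 30, d, 12), (12, a, 30, d, 30), (12, a, 30, d, 7), (21, u, 7, d, 12), (21, u, 7, d, 30), (21, u, 7, d, 7), (22, x, 4, s, 38), (32, d, 37, s, 38), (36, m, 30, r, 34), (39, z, 9, s, 38), (40, r, 17, d, 12), (40, r, 17, d, 30), (40, r, 17, d, 7)}
Natural join on C: {(12, a, 30, d, 12, 7, 15), (12, a, 30, d, 30, 7, 15), (12, a, 30, d, 7, 7, 15), (22, x, 4, s, 38, 40, 2), (36, m, 30, r, 34, 22, 22)}
Apply σ_{A ≥ 12}; surviving tuples: {(12, a, 30, d, 12, 7, 15), (12, a, 30, d, 30, 7, 15), (22, x, 4, s, 38, 40, 2), (36, m, 30, r, 34, 22, 22)}
Keep only column(s) G, E (1 duplicate(s) eliminated): {(a, 7), (m, 22), (x, 40)}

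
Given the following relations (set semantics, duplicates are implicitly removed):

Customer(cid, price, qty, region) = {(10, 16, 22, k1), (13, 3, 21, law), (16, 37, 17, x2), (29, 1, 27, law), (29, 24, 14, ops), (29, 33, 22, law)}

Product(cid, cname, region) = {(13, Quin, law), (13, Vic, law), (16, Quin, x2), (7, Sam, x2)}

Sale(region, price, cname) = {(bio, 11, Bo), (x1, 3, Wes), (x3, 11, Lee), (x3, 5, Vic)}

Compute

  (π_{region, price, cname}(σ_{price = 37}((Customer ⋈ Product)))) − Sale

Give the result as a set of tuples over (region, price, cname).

{(x2, 37, Quin)}

Natural join on cid, region: {(13, 3, 21, law, Quin), (13, 3, 21, law, Vic), (16, 37, 17, x2, Quin)}
Selection price = 37: {(16, 37, 17, x2, Quin)}
π[region, price, cname]: project onto (region, price, cname) → {(x2, 37, Quin)}
Set difference of the two operands is {(x2, 37, Quin)}.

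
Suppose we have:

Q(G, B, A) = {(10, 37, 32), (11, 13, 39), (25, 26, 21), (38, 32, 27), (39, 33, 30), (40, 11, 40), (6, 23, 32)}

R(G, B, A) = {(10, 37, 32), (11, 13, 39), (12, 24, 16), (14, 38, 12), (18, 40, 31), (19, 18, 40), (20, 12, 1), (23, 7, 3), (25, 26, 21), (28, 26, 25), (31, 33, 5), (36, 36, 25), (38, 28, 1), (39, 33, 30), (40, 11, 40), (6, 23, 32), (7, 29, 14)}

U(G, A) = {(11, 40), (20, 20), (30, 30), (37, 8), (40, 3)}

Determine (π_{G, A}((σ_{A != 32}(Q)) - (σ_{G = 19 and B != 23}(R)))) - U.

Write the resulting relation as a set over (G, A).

Apply σ_{A != 32}; surviving tuples: {(11, 13, 39), (25, 26, 21), (38, 32, 27), (39, 33, 30), (40, 11, 40)}
Apply σ_{G = 19 and B != 23}; surviving tuples: {(19, 18, 40)}
Difference: {(11, 13, 39), (25, 26, 21), (38, 32, 27), (39, 33, 30), (40, 11, 40)} with {(19, 18, 40)} → {(11, 13, 39), (25, 26, 21), (38, 32, 27), (39, 33, 30), (40, 11, 40)}
Projecting to G, A: {(11, 39), (25, 21), (38, 27), (39, 30), (40, 40)}
Difference: {(11, 39), (25, 21), (38, 27), (39, 30), (40, 40)} with {(11, 40), (20, 20), (30, 30), (37, 8), (40, 3)} → {(11, 39), (25, 21), (38, 27), (39, 30), (40, 40)}

{(11, 39), (25, 21), (38, 27), (39, 30), (40, 40)}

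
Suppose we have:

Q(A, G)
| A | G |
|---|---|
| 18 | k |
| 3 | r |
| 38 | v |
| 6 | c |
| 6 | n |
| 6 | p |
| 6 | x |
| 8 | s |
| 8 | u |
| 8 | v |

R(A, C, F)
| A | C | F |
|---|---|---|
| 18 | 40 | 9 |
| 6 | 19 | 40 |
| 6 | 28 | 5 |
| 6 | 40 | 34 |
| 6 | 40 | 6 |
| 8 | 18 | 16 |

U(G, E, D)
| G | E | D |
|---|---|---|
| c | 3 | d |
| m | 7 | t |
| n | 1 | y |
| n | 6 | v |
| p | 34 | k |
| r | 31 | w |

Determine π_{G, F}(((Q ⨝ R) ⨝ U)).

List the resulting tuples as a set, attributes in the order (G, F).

{(c, 34), (c, 40), (c, 5), (c, 6), (n, 34), (n, 40), (n, 5), (n, 6), (p, 34), (p, 40), (p, 5), (p, 6)}

Joining Q and R on A yields {(18, k, 40, 9), (6, c, 19, 40), (6, c, 28, 5), (6, c, 40, 34), (6, c, 40, 6), (6, n, 19, 40), (6, n, 28, 5), (6, n, 40, 34), (6, n, 40, 6), (6, p, 19, 40), (6, p, 28, 5), (6, p, 40, 34), (6, p, 40, 6), (6, x, 19, 40), (6, x, 28, 5), (6, x, 40, 34), (6, x, 40, 6), (8, s, 18, 16), (8, u, 18, 16), (8, v, 18, 16)}.
Joining (Q ⨝ R) and U on G yields {(6, c, 19, 40, 3, d), (6, c, 28, 5, 3, d), (6, c, 40, 34, 3, d), (6, c, 40, 6, 3, d), (6, n, 19, 40, 1, y), (6, n, 19, 40, 6, v), (6, n, 28, 5, 1, y), (6, n, 28, 5, 6, v), (6, n, 40, 34, 1, y), (6, n, 40, 34, 6, v), (6, n, 40, 6, 1, y), (6, n, 40, 6, 6, v), (6, p, 19, 40, 34, k), (6, p, 28, 5, 34, k), (6, p, 40, 34, 34, k), (6, p, 40, 6, 34, k)}.
π_{G, F} gives {(c, 34), (c, 40), (c, 5), (c, 6), (n, 34), (n, 40), (n, 5), (n, 6), (p, 34), (p, 40), (p, 5), (p, 6)} (4 duplicate(s) eliminated).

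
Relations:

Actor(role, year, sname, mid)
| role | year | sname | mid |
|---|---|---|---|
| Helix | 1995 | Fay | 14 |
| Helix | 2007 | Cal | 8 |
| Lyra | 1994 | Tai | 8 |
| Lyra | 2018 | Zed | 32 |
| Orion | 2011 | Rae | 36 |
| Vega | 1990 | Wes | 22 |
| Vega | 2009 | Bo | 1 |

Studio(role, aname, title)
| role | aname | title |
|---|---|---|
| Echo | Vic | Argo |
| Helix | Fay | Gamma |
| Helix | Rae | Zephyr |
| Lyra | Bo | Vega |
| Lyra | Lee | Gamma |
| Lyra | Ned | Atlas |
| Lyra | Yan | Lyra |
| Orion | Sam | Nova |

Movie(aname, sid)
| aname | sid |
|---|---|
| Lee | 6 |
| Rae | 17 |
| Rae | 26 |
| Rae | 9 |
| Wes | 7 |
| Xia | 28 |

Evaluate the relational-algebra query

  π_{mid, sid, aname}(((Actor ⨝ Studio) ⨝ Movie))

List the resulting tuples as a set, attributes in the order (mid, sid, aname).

Joining Actor and Studio on role yields {(Helix, 1995, Fay, 14, Fay, Gamma), (Helix, 1995, Fay, 14, Rae, Zephyr), (Helix, 2007, Cal, 8, Fay, Gamma), (Helix, 2007, Cal, 8, Rae, Zephyr), (Lyra, 1994, Tai, 8, Bo, Vega), (Lyra, 1994, Tai, 8, Lee, Gamma), (Lyra, 1994, Tai, 8, Ned, Atlas), (Lyra, 1994, Tai, 8, Yan, Lyra), (Lyra, 2018, Zed, 32, Bo, Vega), (Lyra, 2018, Zed, 32, Lee, Gamma), (Lyra, 2018, Zed, 32, Ned, Atlas), (Lyra, 2018, Zed, 32, Yan, Lyra), (Orion, 2011, Rae, 36, Sam, Nova)}.
Joining (Actor ⨝ Studio) and Movie on aname yields {(Helix, 1995, Fay, 14, Rae, Zephyr, 17), (Helix, 1995, Fay, 14, Rae, Zephyr, 26), (Helix, 1995, Fay, 14, Rae, Zephyr, 9), (Helix, 2007, Cal, 8, Rae, Zephyr, 17), (Helix, 2007, Cal, 8, Rae, Zephyr, 26), (Helix, 2007, Cal, 8, Rae, Zephyr, 9), (Lyra, 1994, Tai, 8, Lee, Gamma, 6), (Lyra, 2018, Zed, 32, Lee, Gamma, 6)}.
Keep only column(s) mid, sid, aname: {(14, 17, Rae), (14, 26, Rae), (14, 9, Rae), (32, 6, Lee), (8, 17, Rae), (8, 26, Rae), (8, 6, Lee), (8, 9, Rae)}

{(14, 17, Rae), (14, 26, Rae), (14, 9, Rae), (32, 6, Lee), (8, 17, Rae), (8, 26, Rae), (8, 6, Lee), (8, 9, Rae)}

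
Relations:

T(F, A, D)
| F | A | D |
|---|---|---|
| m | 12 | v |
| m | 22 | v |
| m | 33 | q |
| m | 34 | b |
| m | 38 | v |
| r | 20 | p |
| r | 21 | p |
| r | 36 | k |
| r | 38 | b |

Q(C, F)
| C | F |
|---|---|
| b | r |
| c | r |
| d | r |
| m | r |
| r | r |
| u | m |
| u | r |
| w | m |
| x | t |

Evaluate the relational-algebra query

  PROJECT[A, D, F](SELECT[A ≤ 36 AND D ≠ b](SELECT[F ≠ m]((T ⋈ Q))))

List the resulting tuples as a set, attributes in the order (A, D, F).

{(20, p, r), (21, p, r), (36, k, r)}

Joining T and Q on F yields {(m, 12, v, u), (m, 12, v, w), (m, 22, v, u), (m, 22, v, w), (m, 33, q, u), (m, 33, q, w), (m, 34, b, u), (m, 34, b, w), (m, 38, v, u), (m, 38, v, w), (r, 20, p, b), (r, 20, p, c), (r, 20, p, d), (r, 20, p, m), (r, 20, p, r), (r, 20, p, u), (r, 21, p, b), (r, 21, p, c), (r, 21, p, d), (r, 21, p, m), (r, 21, p, r), (r, 21, p, u), (r, 36, k, b), (r, 36, k, c), (r, 36, k, d), (r, 36, k, m), (r, 36, k, r), (r, 36, k, u), (r, 38, b, b), (r, 38, b, c), (r, 38, b, d), (r, 38, b, m), (r, 38, b, r), (r, 38, b, u)}.
Selection F ≠ m: {(r, 20, p, b), (r, 20, p, c), (r, 20, p, d), (r, 20, p, m), (r, 20, p, r), (r, 20, p, u), (r, 21, p, b), (r, 21, p, c), (r, 21, p, d), (r, 21, p, m), (r, 21, p, r), (r, 21, p, u), (r, 36, k, b), (r, 36, k, c), (r, 36, k, d), (r, 36, k, m), (r, 36, k, r), (r, 36, k, u), (r, 38, b, b), (r, 38, b, c), (r, 38, b, d), (r, 38, b, m), (r, 38, b, r), (r, 38, b, u)}
Selection A ≤ 36 AND D ≠ b: {(r, 20, p, b), (r, 20, p, c), (r, 20, p, d), (r, 20, p, m), (r, 20, p, r), (r, 20, p, u), (r, 21, p, b), (r, 21, p, c), (r, 21, p, d), (r, 21, p, m), (r, 21, p, r), (r, 21, p, u), (r, 36, k, b), (r, 36, k, c), (r, 36, k, d), (r, 36, k, m), (r, 36, k, r), (r, 36, k, u)}
Projecting to A, D, F (15 duplicate(s) eliminated): {(20, p, r), (21, p, r), (36, k, r)}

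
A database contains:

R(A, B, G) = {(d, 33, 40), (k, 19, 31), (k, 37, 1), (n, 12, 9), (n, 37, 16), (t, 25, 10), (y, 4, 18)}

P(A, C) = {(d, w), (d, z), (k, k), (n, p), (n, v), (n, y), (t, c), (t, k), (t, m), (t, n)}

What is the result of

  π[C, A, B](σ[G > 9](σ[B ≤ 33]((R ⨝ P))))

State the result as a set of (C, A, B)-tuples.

{(c, t, 25), (k, k, 19), (k, t, 25), (m, t, 25), (n, t, 25), (w, d, 33), (z, d, 33)}

R ⋈ P (natural join on A): {(d, 33, 40, w), (d, 33, 40, z), (k, 19, 31, k), (k, 37, 1, k), (n, 12, 9, p), (n, 12, 9, v), (n, 12, 9, y), (n, 37, 16, p), (n, 37, 16, v), (n, 37, 16, y), (t, 25, 10, c), (t, 25, 10, k), (t, 25, 10, m), (t, 25, 10, n)}
Selection B ≤ 33: {(d, 33, 40, w), (d, 33, 40, z), (k, 19, 31, k), (n, 12, 9, p), (n, 12, 9, v), (n, 12, 9, y), (t, 25, 10, c), (t, 25, 10, k), (t, 25, 10, m), (t, 25, 10, n)}
Selection G > 9: {(d, 33, 40, w), (d, 33, 40, z), (k, 19, 31, k), (t, 25, 10, c), (t, 25, 10, k), (t, 25, 10, m), (t, 25, 10, n)}
π[C, A, B]: project onto (C, A, B) → {(c, t, 25), (k, k, 19), (k, t, 25), (m, t, 25), (n, t, 25), (w, d, 33), (z, d, 33)}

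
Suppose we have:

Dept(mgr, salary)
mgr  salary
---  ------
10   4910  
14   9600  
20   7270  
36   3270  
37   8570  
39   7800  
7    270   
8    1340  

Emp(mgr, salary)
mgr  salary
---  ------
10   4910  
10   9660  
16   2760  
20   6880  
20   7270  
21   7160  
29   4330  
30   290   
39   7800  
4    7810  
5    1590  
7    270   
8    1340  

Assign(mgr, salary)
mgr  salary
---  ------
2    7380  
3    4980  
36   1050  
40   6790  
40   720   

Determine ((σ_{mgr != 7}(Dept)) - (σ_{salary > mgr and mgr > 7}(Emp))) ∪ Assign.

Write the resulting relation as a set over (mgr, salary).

{(14, 9600), (2, 7380), (3, 4980), (36, 1050), (36, 3270), (37, 8570), (40, 6790), (40, 720)}

Filtering on mgr != 7 leaves {(10, 4910), (14, 9600), (20, 7270), (36, 3270), (37, 8570), (39, 7800), (8, 1340)}.
Filtering on salary > mgr and mgr > 7 leaves {(10, 4910), (10, 9660), (16, 2760), (20, 6880), (20, 7270), (21, 7160), (29, 4330), (30, 290), (39, 7800), (8, 1340)}.
Taking the difference: {(14, 9600), (36, 3270), (37, 8570)}
Taking the union: {(14, 9600), (2, 7380), (3, 4980), (36, 1050), (36, 3270), (37, 8570), (40, 6790), (40, 720)}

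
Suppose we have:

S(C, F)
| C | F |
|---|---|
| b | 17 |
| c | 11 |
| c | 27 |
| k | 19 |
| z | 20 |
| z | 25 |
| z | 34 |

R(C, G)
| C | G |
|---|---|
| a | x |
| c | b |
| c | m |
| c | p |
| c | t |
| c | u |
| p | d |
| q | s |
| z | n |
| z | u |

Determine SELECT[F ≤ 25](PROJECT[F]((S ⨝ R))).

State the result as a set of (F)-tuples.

{11, 20, 25}

Joining S and R on C yields {(c, 11, b), (c, 11, m), (c, 11, p), (c, 11, t), (c, 11, u), (c, 27, b), (c, 27, m), (c, 27, p), (c, 27, t), (c, 27, u), (z, 20, n), (z, 20, u), (z, 25, n), (z, 25, u), (z, 34, n), (z, 34, u)}.
Keep only column(s) F (11 duplicate(s) eliminated): {11, 20, 25, 27, 34}
Selection F ≤ 25: {11, 20, 25}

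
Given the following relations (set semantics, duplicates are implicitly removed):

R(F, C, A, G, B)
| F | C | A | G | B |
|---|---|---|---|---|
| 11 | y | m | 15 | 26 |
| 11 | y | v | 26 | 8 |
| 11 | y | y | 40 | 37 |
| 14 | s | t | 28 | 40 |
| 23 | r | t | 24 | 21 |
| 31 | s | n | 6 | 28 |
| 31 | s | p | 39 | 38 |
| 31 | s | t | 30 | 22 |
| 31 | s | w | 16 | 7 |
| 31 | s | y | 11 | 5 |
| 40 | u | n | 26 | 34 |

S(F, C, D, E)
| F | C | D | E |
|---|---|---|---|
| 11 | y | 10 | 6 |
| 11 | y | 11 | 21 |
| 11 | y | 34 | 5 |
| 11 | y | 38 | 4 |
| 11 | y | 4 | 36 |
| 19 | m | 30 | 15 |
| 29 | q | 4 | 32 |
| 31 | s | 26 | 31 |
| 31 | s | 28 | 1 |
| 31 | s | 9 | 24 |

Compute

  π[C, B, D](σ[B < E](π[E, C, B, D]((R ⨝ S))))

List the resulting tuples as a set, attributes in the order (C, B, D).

{(s, 22, 26), (s, 22, 9), (s, 28, 26), (s, 5, 26), (s, 5, 9), (s, 7, 26), (s, 7, 9), (y, 26, 4), (y, 8, 11), (y, 8, 4)}

Joining R and S on F, C yields {(11, y, m, 15, 26, 10, 6), (11, y, m, 15, 26, 11, 21), (11, y, m, 15, 26, 34, 5), (11, y, m, 15, 26, 38, 4), (11, y, m, 15, 26, 4, 36), (11, y, v, 26, 8, 10, 6), (11, y, v, 26, 8, 11, 21), (11, y, v, 26, 8, 34, 5), (11, y, v, 26, 8, 38, 4), (11, y, v, 26, 8, 4, 36), (11, y, y, 40, 37, 10, 6), (11, y, y, 40, 37, 11, 21), (11, y, y, 40, 37, 34, 5), (11, y, y, 40, 37, 38, 4), (11, y, y, 40, 37, 4, 36), (31, s, n, 6, 28, 26, 31), (31, s, n, 6, 28, 28, 1), (31, s, n, 6, 28, 9, 24), (31, s, p, 39, 38, 26, 31), (31, s, p, 39, 38, 28, 1), (31, s, p, 39, 38, 9, 24), (31, s, t, 30, 22, 26, 31), (31, s, t, 30, 22, 28, 1), (31, s, t, 30, 22, 9, 24), (31, s, w, 16, 7, 26, 31), (31, s, w, 16, 7, 28, 1), (31, s, w, 16, 7, 9, 24), (31, s, y, 11, 5, 26, 31), (31, s, y, 11, 5, 28, 1), (31, s, y, 11, 5, 9, 24)}.
Keep only column(s) E, C, B, D: {(1, s, 22, 28), (1, s, 28, 28), (1, s, 38, 28), (1, s, 5, 28), (1, s, 7, 28), (21, y, 26, 11), (21, y, 37, 11), (21, y, 8, 11), (24, s, 22, 9), (24, s, 28, 9), (24, s, 38, 9), (24, s, 5, 9), (24, s, 7, 9), (31, s, 22, 26), (31, s, 28, 26), (31, s, 38, 26), (31, s, 5, 26), (31, s, 7, 26), (36, y, 26, 4), (36, y, 37, 4), (36, y, 8, 4), (4, y, 26, 38), (4, y, 37, 38), (4, y, 8, 38), (5, y, 26, 34), (5, y, 37, 34), (5, y, 8, 34), (6, y, 26, 10), (6, y, 37, 10), (6, y, 8, 10)}
σ[B < E]: keep tuples satisfying B < E → {(21, y, 8, 11), (24, s, 22, 9), (24, s, 5, 9), (24, s, 7, 9), (31, s, 22, 26), (31, s, 28, 26), (31, s, 5, 26), (31, s, 7, 26), (36, y, 26, 4), (36, y, 8, 4)}
Keep only column(s) C, B, D: {(s, 22, 26), (s, 22, 9), (s, 28, 26), (s, 5, 26), (s, 5, 9), (s, 7, 26), (s, 7, 9), (y, 26, 4), (y, 8, 11), (y, 8, 4)}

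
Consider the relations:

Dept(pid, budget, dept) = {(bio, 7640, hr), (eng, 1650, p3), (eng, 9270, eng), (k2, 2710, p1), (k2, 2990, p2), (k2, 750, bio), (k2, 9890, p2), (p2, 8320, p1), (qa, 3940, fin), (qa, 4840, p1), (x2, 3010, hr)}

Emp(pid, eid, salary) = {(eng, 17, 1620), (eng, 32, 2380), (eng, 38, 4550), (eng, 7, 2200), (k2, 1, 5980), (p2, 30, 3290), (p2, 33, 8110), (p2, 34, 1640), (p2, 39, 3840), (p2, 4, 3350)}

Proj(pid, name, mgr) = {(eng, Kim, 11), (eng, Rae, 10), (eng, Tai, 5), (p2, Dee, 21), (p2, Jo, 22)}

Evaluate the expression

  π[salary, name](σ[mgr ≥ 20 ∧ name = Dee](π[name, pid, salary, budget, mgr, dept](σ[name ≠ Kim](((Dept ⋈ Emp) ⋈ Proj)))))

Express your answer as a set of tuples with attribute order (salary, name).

Dept ⋈ Emp (natural join on pid): {(eng, 1650, p3, 17, 1620), (eng, 1650, p3, 32, 2380), (eng, 1650, p3, 38, 4550), (eng, 1650, p3, 7, 2200), (eng, 9270, eng, 17, 1620), (eng, 9270, eng, 32, 2380), (eng, 9270, eng, 38, 4550), (eng, 9270, eng, 7, 2200), (k2, 2710, p1, 1, 5980), (k2, 2990, p2, 1, 5980), (k2, 750, bio, 1, 5980), (k2, 9890, p2, 1, 5980), (p2, 8320, p1, 30, 3290), (p2, 8320, p1, 33, 8110), (p2, 8320, p1, 34, 1640), (p2, 8320, p1, 39, 3840), (p2, 8320, p1, 4, 3350)}
(Dept ⋈ Emp) ⋈ Proj (natural join on pid): {(eng, 1650, p3, 17, 1620, Kim, 11), (eng, 1650, p3, 17, 1620, Rae, 10), (eng, 1650, p3, 17, 1620, Tai, 5), (eng, 1650, p3, 32, 2380, Kim, 11), (eng, 1650, p3, 32, 2380, Rae, 10), (eng, 1650, p3, 32, 2380, Tai, 5), (eng, 1650, p3, 38, 4550, Kim, 11), (eng, 1650, p3, 38, 4550, Rae, 10), (eng, 1650, p3, 38, 4550, Tai, 5), (eng, 1650, p3, 7, 2200, Kim, 11), (eng, 1650, p3, 7, 2200, Rae, 10), (eng, 1650, p3, 7, 2200, Tai, 5), (eng, 9270, eng, 17, 1620, Kim, 11), (eng, 9270, eng, 17, 1620, Rae, 10), (eng, 9270, eng, 17, 1620, Tai, 5), (eng, 9270, eng, 32, 2380, Kim, 11), (eng, 9270, eng, 32, 2380, Rae, 10), (eng, 9270, eng, 32, 2380, Tai, 5), (eng, 9270, eng, 38, 4550, Kim, 11), (eng, 9270, eng, 38, 4550, Rae, 10), (eng, 9270, eng, 38, 4550, Tai, 5), (eng, 9270, eng, 7, 2200, Kim, 11), (eng, 9270, eng, 7, 2200, Rae, 10), (eng, 9270, eng, 7, 2200, Tai, 5), (p2, 8320, p1, 30, 3290, Dee, 21), (p2, 8320, p1, 30, 3290, Jo, 22), (p2, 8320, p1, 33, 8110, Dee, 21), (p2, 8320, p1, 33, 8110, Jo, 22), (p2, 8320, p1, 34, 1640, Dee, 21), (p2, 8320, p1, 34, 1640, Jo, 22), (p2, 8320, p1, 39, 3840, Dee, 21), (p2, 8320, p1, 39, 3840, Jo, 22), (p2, 8320, p1, 4, 3350, Dee, 21), (p2, 8320, p1, 4, 3350, Jo, 22)}
Apply σ_{name ≠ Kim}; surviving tuples: {(eng, 1650, p3, 17, 1620, Rae, 10), (eng, 1650, p3, 17, 1620, Tai, 5), (eng, 1650, p3, 32, 2380, Rae, 10), (eng, 1650, p3, 32, 2380, Tai, 5), (eng, 1650, p3, 38, 4550, Rae, 10), (eng, 1650, p3, 38, 4550, Tai, 5), (eng, 1650, p3, 7, 2200, Rae, 10), (eng, 1650, p3, 7, 2200, Tai, 5), (eng, 9270, eng, 17, 1620, Rae, 10), (eng, 9270, eng, 17, 1620, Tai, 5), (eng, 9270, eng, 32, 2380, Rae, 10), (eng, 9270, eng, 32, 2380, Tai, 5), (eng, 9270, eng, 38, 4550, Rae, 10), (eng, 9270, eng, 38, 4550, Tai, 5), (eng, 9270, eng, 7, 2200, Rae, 10), (eng, 9270, eng, 7, 2200, Tai, 5), (p2, 8320, p1, 30, 3290, Dee, 21), (p2, 8320, p1, 30, 3290, Jo, 22), (p2, 8320, p1, 33, 8110, Dee, 21), (p2, 8320, p1, 33, 8110, Jo, 22), (p2, 8320, p1, 34, 1640, Dee, 21), (p2, 8320, p1, 34, 1640, Jo, 22), (p2, 8320, p1, 39, 3840, Dee, 21), (p2, 8320, p1, 39, 3840, Jo, 22), (p2, 8320, p1, 4, 3350, Dee, 21), (p2, 8320, p1, 4, 3350, Jo, 22)}
π_{name, pid, salary, budget, mgr, dept} gives {(Dee, p2, 1640, 8320, 21, p1), (Dee, p2, 3290, 8320, 21, p1), (Dee, p2, 3350, 8320, 21, p1), (Dee, p2, 3840, 8320, 21, p1), (Dee, p2, 8110, 8320, 21, p1), (Jo, p2, 1640, 8320, 22, p1), (Jo, p2, 3290, 8320, 22, p1), (Jo, p2, 3350, 8320, 22, p1), (Jo, p2, 3840, 8320, 22, p1), (Jo, p2, 8110, 8320, 22, p1), (Rae, eng, 1620, 1650, 10, p3), (Rae, eng, 1620, 9270, 10, eng), (Rae, eng, 2200, 1650, 10, p3), (Rae, eng, 2200, 9270, 10, eng), (Rae, eng, 2380, 1650, 10, p3), (Rae, eng, 2380, 9270, 10, eng), (Rae, eng, 4550, 1650, 10, p3), (Rae, eng, 4550, 9270, 10, eng), (Tai, eng, 1620, 1650, 5, p3), (Tai, eng, 1620, 9270, 5, eng), (Tai, eng, 2200, 1650, 5, p3), (Tai, eng, 2200, 9270, 5, eng), (Tai, eng, 2380, 1650, 5, p3), (Tai, eng, 2380, 9270, 5, eng), (Tai, eng, 4550, 1650, 5, p3), (Tai, eng, 4550, 9270, 5, eng)}.
Apply σ_{mgr ≥ 20 ∧ name = Dee}; surviving tuples: {(Dee, p2, 1640, 8320, 21, p1), (Dee, p2, 3290, 8320, 21, p1), (Dee, p2, 3350, 8320, 21, p1), (Dee, p2, 3840, 8320, 21, p1), (Dee, p2, 8110, 8320, 21, p1)}
π_{salary, name} gives {(1640, Dee), (3290, Dee), (3350, Dee), (3840, Dee), (8110, Dee)}.

{(1640, Dee), (3290, Dee), (3350, Dee), (3840, Dee), (8110, Dee)}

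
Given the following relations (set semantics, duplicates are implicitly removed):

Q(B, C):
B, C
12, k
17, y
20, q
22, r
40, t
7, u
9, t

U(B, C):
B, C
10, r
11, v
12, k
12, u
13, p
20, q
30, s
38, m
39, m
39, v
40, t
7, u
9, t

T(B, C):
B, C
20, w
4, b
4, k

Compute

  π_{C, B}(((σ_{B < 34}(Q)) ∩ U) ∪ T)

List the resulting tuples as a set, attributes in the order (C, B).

{(b, 4), (k, 12), (k, 4), (q, 20), (t, 9), (u, 7), (w, 20)}

Selection B < 34: {(12, k), (17, y), (20, q), (22, r), (7, u), (9, t)}
Intersection: {(12, k), (17, y), (20, q), (22, r), (7, u), (9, t)} with {(10, r), (11, v), (12, k), (12, u), (13, p), (20, q), (30, s), (38, m), (39, m), (39, v), (40, t), (7, u), (9, t)} → {(12, k), (20, q), (7, u), (9, t)}
Union: {(12, k), (20, q), (7, u), (9, t)} with {(20, w), (4, b), (4, k)} → {(12, k), (20, q), (20, w), (4, b), (4, k), (7, u), (9, t)}
π_{C, B} gives {(b, 4), (k, 12), (k, 4), (q, 20), (t, 9), (u, 7), (w, 20)}.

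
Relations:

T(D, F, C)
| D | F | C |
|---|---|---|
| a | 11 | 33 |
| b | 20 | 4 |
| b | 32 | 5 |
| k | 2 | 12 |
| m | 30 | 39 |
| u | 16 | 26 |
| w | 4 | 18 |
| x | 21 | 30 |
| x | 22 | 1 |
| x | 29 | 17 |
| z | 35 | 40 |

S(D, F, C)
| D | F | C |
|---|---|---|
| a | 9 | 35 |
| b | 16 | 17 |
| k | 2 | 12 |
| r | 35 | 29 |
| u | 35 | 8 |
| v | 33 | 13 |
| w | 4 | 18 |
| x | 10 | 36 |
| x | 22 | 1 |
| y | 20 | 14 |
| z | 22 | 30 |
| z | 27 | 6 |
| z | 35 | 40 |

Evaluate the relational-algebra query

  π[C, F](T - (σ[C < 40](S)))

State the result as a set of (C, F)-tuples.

{(17, 29), (26, 16), (30, 21), (33, 11), (39, 30), (4, 20), (40, 35), (5, 32)}

Apply σ_{C < 40}; surviving tuples: {(a, 9, 35), (b, 16, 17), (k, 2, 12), (r, 35, 29), (u, 35, 8), (v, 33, 13), (w, 4, 18), (x, 10, 36), (x, 22, 1), (y, 20, 14), (z, 22, 30), (z, 27, 6)}
Taking the difference: {(a, 11, 33), (b, 20, 4), (b, 32, 5), (m, 30, 39), (u, 16, 26), (x, 21, 30), (x, 29, 17), (z, 35, 40)}
π[C, F]: project onto (C, F) → {(17, 29), (26, 16), (30, 21), (33, 11), (39, 30), (4, 20), (40, 35), (5, 32)}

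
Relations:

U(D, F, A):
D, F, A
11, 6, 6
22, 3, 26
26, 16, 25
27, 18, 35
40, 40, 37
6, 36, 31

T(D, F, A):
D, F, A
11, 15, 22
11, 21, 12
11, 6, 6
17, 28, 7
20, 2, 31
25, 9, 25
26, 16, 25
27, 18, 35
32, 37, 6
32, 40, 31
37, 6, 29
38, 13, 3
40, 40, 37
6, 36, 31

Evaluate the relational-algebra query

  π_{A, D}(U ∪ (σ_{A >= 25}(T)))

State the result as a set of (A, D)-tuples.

Filtering on A >= 25 leaves {(20, 2, 31), (25, 9, 25), (26, 16, 25), (27, 18, 35), (32, 40, 31), (37, 6, 29), (40, 40, 37), (6, 36, 31)}.
Taking the union: {(11, 6, 6), (20, 2, 31), (22, 3, 26), (25, 9, 25), (26, 16, 25), (27, 18, 35), (32, 40, 31), (37, 6, 29), (40, 40, 37), (6, 36, 31)}
π_{A, D} gives {(25, 25), (25, 26), (26, 22), (29, 37), (31, 20), (31, 32), (31, 6), (35, 27), (37, 40), (6, 11)}.

{(25, 25), (25, 26), (26, 22), (29, 37), (31, 20), (31, 32), (31, 6), (35, 27), (37, 40), (6, 11)}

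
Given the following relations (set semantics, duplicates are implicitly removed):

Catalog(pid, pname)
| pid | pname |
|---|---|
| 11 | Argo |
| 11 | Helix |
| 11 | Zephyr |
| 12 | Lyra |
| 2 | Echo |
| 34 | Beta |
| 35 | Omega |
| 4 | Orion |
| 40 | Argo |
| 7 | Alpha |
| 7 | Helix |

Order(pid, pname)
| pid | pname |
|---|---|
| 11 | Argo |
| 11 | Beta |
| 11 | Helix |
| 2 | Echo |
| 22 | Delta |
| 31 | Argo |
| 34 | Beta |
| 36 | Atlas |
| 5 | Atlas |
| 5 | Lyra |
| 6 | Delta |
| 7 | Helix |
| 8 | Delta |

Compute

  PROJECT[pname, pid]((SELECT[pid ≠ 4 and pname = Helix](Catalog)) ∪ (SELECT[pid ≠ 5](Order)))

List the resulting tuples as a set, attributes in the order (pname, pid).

{(Argo, 11), (Argo, 31), (Atlas, 36), (Beta, 11), (Beta, 34), (Delta, 22), (Delta, 6), (Delta, 8), (Echo, 2), (Helix, 11), (Helix, 7)}

σ[pid ≠ 4 and pname = Helix]: keep tuples satisfying pid ≠ 4 and pname = Helix → {(11, Helix), (7, Helix)}
σ[pid ≠ 5]: keep tuples satisfying pid ≠ 5 → {(11, Argo), (11, Beta), (11, Helix), (2, Echo), (22, Delta), (31, Argo), (34, Beta), (36, Atlas), (6, Delta), (7, Helix), (8, Delta)}
Union: {(11, Helix), (7, Helix)} with {(11, Argo), (11, Beta), (11, Helix), (2, Echo), (22, Delta), (31, Argo), (34, Beta), (36, Atlas), (6, Delta), (7, Helix), (8, Delta)} → {(11, Argo), (11, Beta), (11, Helix), (2, Echo), (22, Delta), (31, Argo), (34, Beta), (36, Atlas), (6, Delta), (7, Helix), (8, Delta)}
Keep only column(s) pname, pid: {(Argo, 11), (Argo, 31), (Atlas, 36), (Beta, 11), (Beta, 34), (Delta, 22), (Delta, 6), (Delta, 8), (Echo, 2), (Helix, 11), (Helix, 7)}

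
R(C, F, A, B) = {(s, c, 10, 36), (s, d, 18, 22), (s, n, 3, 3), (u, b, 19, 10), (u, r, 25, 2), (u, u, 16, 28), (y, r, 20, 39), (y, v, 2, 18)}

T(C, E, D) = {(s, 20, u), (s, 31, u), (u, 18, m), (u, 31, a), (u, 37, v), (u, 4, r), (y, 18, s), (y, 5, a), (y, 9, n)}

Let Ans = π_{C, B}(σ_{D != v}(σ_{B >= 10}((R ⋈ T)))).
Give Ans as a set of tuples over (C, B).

{(s, 22), (s, 36), (u, 10), (u, 28), (y, 18), (y, 39)}

Natural join on C: {(s, c, 10, 36, 20, u), (s, c, 10, 36, 31, u), (s, d, 18, 22, 20, u), (s, d, 18, 22, 31, u), (s, n, 3, 3, 20, u), (s, n, 3, 3, 31, u), (u, b, 19, 10, 18, m), (u, b, 19, 10, 31, a), (u, b, 19, 10, 37, v), (u, b, 19, 10, 4, r), (u, r, 25, 2, 18, m), (u, r, 25, 2, 31, a), (u, r, 25, 2, 37, v), (u, r, 25, 2, 4, r), (u, u, 16, 28, 18, m), (u, u, 16, 28, 31, a), (u, u, 16, 28, 37, v), (u, u, 16, 28, 4, r), (y, r, 20, 39, 18, s), (y, r, 20, 39, 5, a), (y, r, 20, 39, 9, n), (y, v, 2, 18, 18, s), (y, v, 2, 18, 5, a), (y, v, 2, 18, 9, n)}
Apply σ_{B >= 10}; surviving tuples: {(s, c, 10, 36, 20, u), (s, c, 10, 36, 31, u), (s, d, 18, 22, 20, u), (s, d, 18, 22, 31, u), (u, b, 19, 10, 18, m), (u, b, 19, 10, 31, a), (u, b, 19, 10, 37, v), (u, b, 19, 10, 4, r), (u, u, 16, 28, 18, m), (u, u, 16, 28, 31, a), (u, u, 16, 28, 37, v), (u, u, 16, 28, 4, r), (y, r, 20, 39, 18, s), (y, r, 20, 39, 5, a), (y, r, 20, 39, 9, n), (y, v, 2, 18, 18, s), (y, v, 2, 18, 5, a), (y, v, 2, 18, 9, n)}
Apply σ_{D != v}; surviving tuples: {(s, c, 10, 36, 20, u), (s, c, 10, 36, 31, u), (s, d, 18, 22, 20, u), (s, d, 18, 22, 31, u), (u, b, 19, 10, 18, m), (u, b, 19, 10, 31, a), (u, b, 19, 10, 4, r), (u, u, 16, 28, 18, m), (u, u, 16, 28, 31, a), (u, u, 16, 28, 4, r), (y, r, 20, 39, 18, s), (y, r, 20, 39, 5, a), (y, r, 20, 39, 9, n), (y, v, 2, 18, 18, s), (y, v, 2, 18, 5, a), (y, v, 2, 18, 9, n)}
Projecting to C, B (10 duplicate(s) eliminated): {(s, 22), (s, 36), (u, 10), (u, 28), (y, 18), (y, 39)}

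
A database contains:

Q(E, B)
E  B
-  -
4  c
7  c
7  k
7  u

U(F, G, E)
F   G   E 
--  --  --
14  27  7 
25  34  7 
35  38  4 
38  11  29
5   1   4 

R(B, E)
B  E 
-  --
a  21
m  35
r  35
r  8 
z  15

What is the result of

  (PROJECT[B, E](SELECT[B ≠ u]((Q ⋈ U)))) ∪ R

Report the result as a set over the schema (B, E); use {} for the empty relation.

Natural join on E: {(4, c, 35, 38), (4, c, 5, 1), (7, c, 14, 27), (7, c, 25, 34), (7, k, 14, 27), (7, k, 25, 34), (7, u, 14, 27), (7, u, 25, 34)}
Apply σ_{B ≠ u}; surviving tuples: {(4, c, 35, 38), (4, c, 5, 1), (7, c, 14, 27), (7, c, 25, 34), (7, k, 14, 27), (7, k, 25, 34)}
Keep only column(s) B, E (3 duplicate(s) eliminated): {(c, 4), (c, 7), (k, 7)}
Taking the union: {(a, 21), (c, 4), (c, 7), (k, 7), (m, 35), (r, 35), (r, 8), (z, 15)}

{(a, 21), (c, 4), (c, 7), (k, 7), (m, 35), (r, 35), (r, 8), (z, 15)}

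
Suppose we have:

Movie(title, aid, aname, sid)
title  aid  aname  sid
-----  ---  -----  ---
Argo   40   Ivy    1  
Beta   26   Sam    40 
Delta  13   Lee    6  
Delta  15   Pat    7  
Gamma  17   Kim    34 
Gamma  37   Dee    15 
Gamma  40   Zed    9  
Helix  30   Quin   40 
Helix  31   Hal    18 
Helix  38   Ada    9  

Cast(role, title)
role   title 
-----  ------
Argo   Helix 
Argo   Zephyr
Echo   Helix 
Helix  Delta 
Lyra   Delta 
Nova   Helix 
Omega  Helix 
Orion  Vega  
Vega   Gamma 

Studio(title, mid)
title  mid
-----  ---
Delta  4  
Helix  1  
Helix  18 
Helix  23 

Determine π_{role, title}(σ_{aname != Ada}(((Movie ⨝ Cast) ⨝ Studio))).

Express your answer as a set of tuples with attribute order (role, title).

{(Argo, Helix), (Echo, Helix), (Helix, Delta), (Lyra, Delta), (Nova, Helix), (Omega, Helix)}

Movie ⋈ Cast (natural join on title): {(Delta, 13, Lee, 6, Helix), (Delta, 13, Lee, 6, Lyra), (Delta, 15, Pat, 7, Helix), (Delta, 15, Pat, 7, Lyra), (Gamma, 17, Kim, 34, Vega), (Gamma, 37, Dee, 15, Vega), (Gamma, 40, Zed, 9, Vega), (Helix, 30, Quin, 40, Argo), (Helix, 30, Quin, 40, Echo), (Helix, 30, Quin, 40, Nova), (Helix, 30, Quin, 40, Omega), (Helix, 31, Hal, 18, Argo), (Helix, 31, Hal, 18, Echo), (Helix, 31, Hal, 18, Nova), (Helix, 31, Hal, 18, Omega), (Helix, 38, Ada, 9, Argo), (Helix, 38, Ada, 9, Echo), (Helix, 38, Ada, 9, Nova), (Helix, 38, Ada, 9, Omega)}
(Movie ⨝ Cast) ⋈ Studio (natural join on title): {(Delta, 13, Lee, 6, Helix, 4), (Delta, 13, Lee, 6, Lyra, 4), (Delta, 15, Pat, 7, Helix, 4), (Delta, 15, Pat, 7, Lyra, 4), (Helix, 30, Quin, 40, Argo, 1), (Helix, 30, Quin, 40, Argo, 18), (Helix, 30, Quin, 40, Argo, 23), (Helix, 30, Quin, 40, Echo, 1), (Helix, 30, Quin, 40, Echo, 18), (Helix, 30, Quin, 40, Echo, 23), (Helix, 30, Quin, 40, Nova, 1), (Helix, 30, Quin, 40, Nova, 18), (Helix, 30, Quin, 40, Nova, 23), (Helix, 30, Quin, 40, Omega, 1), (Helix, 30, Quin, 40, Omega, 18), (Helix, 30, Quin, 40, Omega, 23), (Helix, 31, Hal, 18, Argo, 1), (Helix, 31, Hal, 18, Argo, 18), (Helix, 31, Hal, 18, Argo, 23), (Helix, 31, Hal, 18, Echo, 1), (Helix, 31, Hal, 18, Echo, 18), (Helix, 31, Hal, 18, Echo, 23), (Helix, 31, Hal, 18, Nova, 1), (Helix, 31, Hal, 18, Nova, 18), (Helix, 31, Hal, 18, Nova, 23), (Helix, 31, Hal, 18, Omega, 1), (Helix, 31, Hal, 18, Omega, 18), (Helix, 31, Hal, 18, Omega, 23), (Helix, 38, Ada, 9, Argo, 1), (Helix, 38, Ada, 9, Argo, 18), (Helix, 38, Ada, 9, Argo, 23), (Helix, 38, Ada, 9, Echo, 1), (Helix, 38, Ada, 9, Echo, 18), (Helix, 38, Ada, 9, Echo, 23), (Helix, 38, Ada, 9, Nova, 1), (Helix, 38, Ada, 9, Nova, 18), (Helix, 38, Ada, 9, Nova, 23), (Helix, 38, Ada, 9, Omega, 1), (Helix, 38, Ada, 9, Omega, 18), (Helix, 38, Ada, 9, Omega, 23)}
Filtering on aname != Ada leaves {(Delta, 13, Lee, 6, Helix, 4), (Delta, 13, Lee, 6, Lyra, 4), (Delta, 15, Pat, 7, Helix, 4), (Delta, 15, Pat, 7, Lyra, 4), (Helix, 30, Quin, 40, Argo, 1), (Helix, 30, Quin, 40, Argo, 18), (Helix, 30, Quin, 40, Argo, 23), (Helix, 30, Quin, 40, Echo, 1), (Helix, 30, Quin, 40, Echo, 18), (Helix, 30, Quin, 40, Echo, 23), (Helix, 30, Quin, 40, Nova, 1), (Helix, 30, Quin, 40, Nova, 18), (Helix, 30, Quin, 40, Nova, 23), (Helix, 30, Quin, 40, Omega, 1), (Helix, 30, Quin, 40, Omega, 18), (Helix, 30, Quin, 40, Omega, 23), (Helix, 31, Hal, 18, Argo, 1), (Helix, 31, Hal, 18, Argo, 18), (Helix, 31, Hal, 18, Argo, 23), (Helix, 31, Hal, 18, Echo, 1), (Helix, 31, Hal, 18, Echo, 18), (Helix, 31, Hal, 18, Echo, 23), (Helix, 31, Hal, 18, Nova, 1), (Helix, 31, Hal, 18, Nova, 18), (Helix, 31, Hal, 18, Nova, 23), (Helix, 31, Hal, 18, Omega, 1), (Helix, 31, Hal, 18, Omega, 18), (Helix, 31, Hal, 18, Omega, 23)}.
π_{role, title} gives {(Argo, Helix), (Echo, Helix), (Helix, Delta), (Lyra, Delta), (Nova, Helix), (Omega, Helix)} (22 duplicate(s) eliminated).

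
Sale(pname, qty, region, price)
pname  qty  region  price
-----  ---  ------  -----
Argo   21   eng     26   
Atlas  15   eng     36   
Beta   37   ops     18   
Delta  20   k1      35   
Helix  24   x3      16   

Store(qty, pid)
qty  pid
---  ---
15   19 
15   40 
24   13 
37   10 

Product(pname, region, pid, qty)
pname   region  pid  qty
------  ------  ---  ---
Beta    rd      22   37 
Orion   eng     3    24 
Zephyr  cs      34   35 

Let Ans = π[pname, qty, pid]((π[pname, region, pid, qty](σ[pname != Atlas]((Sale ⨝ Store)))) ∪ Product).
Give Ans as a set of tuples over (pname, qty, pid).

{(Beta, 37, 10), (Beta, 37, 22), (Helix, 24, 13), (Orion, 24, 3), (Zephyr, 35, 34)}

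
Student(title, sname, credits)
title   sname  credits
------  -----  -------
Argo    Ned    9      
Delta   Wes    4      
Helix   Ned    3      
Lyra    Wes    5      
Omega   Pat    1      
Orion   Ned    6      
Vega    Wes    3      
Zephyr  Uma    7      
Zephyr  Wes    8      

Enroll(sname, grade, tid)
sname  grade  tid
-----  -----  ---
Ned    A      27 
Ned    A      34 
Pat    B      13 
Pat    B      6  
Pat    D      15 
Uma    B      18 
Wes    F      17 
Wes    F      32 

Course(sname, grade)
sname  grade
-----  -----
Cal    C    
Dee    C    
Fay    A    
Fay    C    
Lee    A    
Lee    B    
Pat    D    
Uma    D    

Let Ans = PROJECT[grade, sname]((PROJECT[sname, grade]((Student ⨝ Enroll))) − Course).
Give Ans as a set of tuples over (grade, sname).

Natural join on sname: {(Argo, Ned, 9, A, 27), (Argo, Ned, 9, A, 34), (Delta, Wes, 4, F, 17), (Delta, Wes, 4, F, 32), (Helix, Ned, 3, A, 27), (Helix, Ned, 3, A, 34), (Lyra, Wes, 5, F, 17), (Lyra, Wes, 5, F, 32), (Omega, Pat, 1, B, 13), (Omega, Pat, 1, B, 6), (Omega, Pat, 1, D, 15), (Orion, Ned, 6, A, 27), (Orion, Ned, 6, A, 34), (Vega, Wes, 3, F, 17), (Vega, Wes, 3, F, 32), (Zephyr, Uma, 7, B, 18), (Zephyr, Wes, 8, F, 17), (Zephyr, Wes, 8, F, 32)}
Projecting to sname, grade (13 duplicate(s) eliminated): {(Ned, A), (Pat, B), (Pat, D), (Uma, B), (Wes, F)}
Taking the difference: {(Ned, A), (Pat, B), (Uma, B), (Wes, F)}
Projecting to grade, sname: {(A, Ned), (B, Pat), (B, Uma), (F, Wes)}

{(A, Ned), (B, Pat), (B, Uma), (F, Wes)}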